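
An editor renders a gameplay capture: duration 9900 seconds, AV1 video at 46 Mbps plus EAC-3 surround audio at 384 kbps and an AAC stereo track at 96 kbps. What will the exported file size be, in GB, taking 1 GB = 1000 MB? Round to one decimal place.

57.5 GB

Audio total: 384 + 96 = 480 kbps = 0.480 Mbps.
Total bitrate: 46 + 0.480 = 46.480 Mbps.
Stream data: 46.480 Mbps × 9900 s = 460152.0 Mb.
460,152 Mb ÷ 8 = 57,519 MB → 57.52 GB.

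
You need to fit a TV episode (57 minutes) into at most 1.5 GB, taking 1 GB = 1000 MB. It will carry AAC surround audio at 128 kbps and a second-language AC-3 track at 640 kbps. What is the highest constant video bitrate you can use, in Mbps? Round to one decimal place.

Budget: 1.5 GB = 12000.0 Mb.
57 min = 3420 s
Total bitrate budget: 12000.0 Mb / 3420 s = 3.509 Mbps.
Audio total: 128 + 640 = 768 kbps = 0.768 Mbps.
Video: 3.509 − 0.768 = 2.741 Mbps.

2.7 Mbps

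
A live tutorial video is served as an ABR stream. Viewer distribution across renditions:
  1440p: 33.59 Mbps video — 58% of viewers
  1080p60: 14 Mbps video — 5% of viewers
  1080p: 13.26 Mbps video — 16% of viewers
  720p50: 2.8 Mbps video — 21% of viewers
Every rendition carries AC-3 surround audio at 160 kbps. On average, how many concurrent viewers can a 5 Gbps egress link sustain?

216

Audio: 160 kbps = 0.160 Mbps.
Average per-viewer bitrate: 0.58×33.750 + 0.05×14.160 + 0.16×13.420 + 0.21×2.960 = 23.052 Mbps.
5 Gbps = 5,000 Mbps; 5,000 / 23.052 = 216.90 → 216.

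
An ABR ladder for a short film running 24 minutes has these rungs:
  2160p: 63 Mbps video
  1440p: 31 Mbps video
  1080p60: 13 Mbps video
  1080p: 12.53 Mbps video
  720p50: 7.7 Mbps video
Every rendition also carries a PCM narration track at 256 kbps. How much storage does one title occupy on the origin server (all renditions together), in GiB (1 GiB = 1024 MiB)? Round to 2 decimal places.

21.54 GiB

24 min = 1440 s
Audio: 256 kbps = 0.256 Mbps.
Sum of rendition bitrates: (63+0.256) + (31+0.256) + (13+0.256) + (12.53+0.256) + (7.7+0.256) = 128.510 Mbps.
× 1440 s = 185,054 Mb = 23,132 MB = 21.54 GiB.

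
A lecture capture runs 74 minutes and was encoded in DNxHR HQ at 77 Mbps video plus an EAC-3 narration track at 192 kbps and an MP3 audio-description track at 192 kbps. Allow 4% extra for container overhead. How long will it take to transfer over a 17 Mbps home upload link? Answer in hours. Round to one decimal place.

5.8 hours

74 min = 4440 s
Audio total: 192 + 192 = 384 kbps = 0.384 Mbps.
Total bitrate: 77.384 Mbps.
File: 77.384 Mbps × 4440 s = 343585.0 Mb.
With 4% container overhead: ×1.04. → 357328.4 Mb.
At 17 Mbps: 357328.4 / 17 = 21019.3 s ≈ 5.84 hours.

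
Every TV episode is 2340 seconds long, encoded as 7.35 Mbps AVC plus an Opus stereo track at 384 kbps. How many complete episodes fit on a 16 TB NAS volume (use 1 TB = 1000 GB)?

Audio: 384 kbps = 0.384 Mbps.
Total bitrate: 7.734 Mbps.
Per item: 7.734 Mbps × 2340 s = 18,098 Mb = 2,262 MB.
Capacity: 16 TB = 128,000,000 Mb; 7072.78 items → 7072 complete.

7072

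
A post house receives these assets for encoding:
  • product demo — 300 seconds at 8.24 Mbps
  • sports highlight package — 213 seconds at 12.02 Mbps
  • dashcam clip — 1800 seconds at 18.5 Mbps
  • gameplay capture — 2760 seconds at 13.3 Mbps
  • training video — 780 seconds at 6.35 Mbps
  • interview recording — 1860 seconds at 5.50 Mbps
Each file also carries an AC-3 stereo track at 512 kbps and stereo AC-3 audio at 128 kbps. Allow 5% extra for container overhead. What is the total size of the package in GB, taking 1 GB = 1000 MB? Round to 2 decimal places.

12.49 GB

Audio total: 512 + 128 = 640 kbps = 0.640 Mbps.
product demo: 8.880 Mbps × 300 s × 1.05 = 2797.2 Mb
sports highlight package: 12.660 Mbps × 213 s × 1.05 = 2831.4 Mb
dashcam clip: 19.140 Mbps × 1800 s × 1.05 = 36174.6 Mb
gameplay capture: 13.940 Mbps × 2760 s × 1.05 = 40398.1 Mb
training video: 6.990 Mbps × 780 s × 1.05 = 5724.8 Mb
interview recording: 6.140 Mbps × 1860 s × 1.05 = 11991.4 Mb
Total: 99917.6 Mb = 12489.7 MB.
= 12.49 GB.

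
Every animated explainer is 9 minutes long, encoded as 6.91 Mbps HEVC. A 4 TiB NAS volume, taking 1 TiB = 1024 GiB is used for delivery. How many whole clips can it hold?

9429

9 min = 540 s
Per item: 6.910 Mbps × 540 s = 3,731 Mb = 466.4 MB.
Capacity: 4 TiB = 35,184,372 Mb; 9429.27 items → 9429 complete.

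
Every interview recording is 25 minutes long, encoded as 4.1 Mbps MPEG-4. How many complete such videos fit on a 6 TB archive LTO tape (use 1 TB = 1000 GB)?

25 min = 1500 s
Per item: 4.100 Mbps × 1500 s = 6,150 Mb = 768.8 MB.
Capacity: 6 TB = 48,000,000 Mb; 7804.88 items → 7804 complete.

7804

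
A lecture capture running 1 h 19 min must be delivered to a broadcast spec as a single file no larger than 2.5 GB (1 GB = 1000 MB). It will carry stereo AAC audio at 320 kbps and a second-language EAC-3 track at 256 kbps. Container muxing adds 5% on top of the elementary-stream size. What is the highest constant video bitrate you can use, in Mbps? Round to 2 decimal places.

3.44 Mbps

Budget: 2.5 GB = 20000.0 Mb.
Stream payload after overhead: 20000.0 / 1.05 = 19047.6 Mb.
1 h 19 min = 79 min = 4740 s
Total bitrate budget: 19047.6 Mb / 4740 s = 4.018 Mbps.
Audio total: 320 + 256 = 576 kbps = 0.576 Mbps.
Video: 4.018 − 0.576 = 3.442 Mbps.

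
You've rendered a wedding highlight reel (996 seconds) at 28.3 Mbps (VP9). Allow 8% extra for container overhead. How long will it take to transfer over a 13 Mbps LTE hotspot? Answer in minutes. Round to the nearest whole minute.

39 minutes

File: 28.300 Mbps × 996 s = 28186.8 Mb.
With 8% container overhead: ×1.08. → 30441.7 Mb.
At 13 Mbps: 30441.7 / 13 = 2341.7 s ≈ 39 minutes.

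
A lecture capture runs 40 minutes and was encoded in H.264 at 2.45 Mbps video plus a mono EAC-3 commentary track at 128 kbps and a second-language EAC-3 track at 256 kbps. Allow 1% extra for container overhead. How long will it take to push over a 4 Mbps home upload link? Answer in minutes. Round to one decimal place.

40 min = 2400 s
Audio total: 128 + 256 = 384 kbps = 0.384 Mbps.
Total bitrate: 2.834 Mbps.
File: 2.834 Mbps × 2400 s = 6801.6 Mb.
With 1% container overhead: ×1.01. → 6869.6 Mb.
At 4 Mbps: 6869.6 / 4 = 1717.4 s ≈ 28.6 minutes.

28.6 minutes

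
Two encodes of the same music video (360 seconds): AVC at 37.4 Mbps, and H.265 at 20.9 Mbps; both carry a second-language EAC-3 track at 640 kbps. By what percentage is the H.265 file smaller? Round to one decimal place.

43.4%

Audio: 640 kbps = 0.640 Mbps.
AVC: 38.040 Mbps × 360 s = 13694.4 Mb = 1.594 GiB.
H.265: 21.540 Mbps × 360 s = 7754.4 Mb = 0.903 GiB.
Reduction: (1 − 0.903/1.594) × 100 = 43.38%.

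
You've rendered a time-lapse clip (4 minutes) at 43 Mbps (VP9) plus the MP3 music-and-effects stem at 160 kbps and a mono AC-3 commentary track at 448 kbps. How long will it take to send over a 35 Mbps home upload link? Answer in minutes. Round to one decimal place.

5.0 minutes

4 min = 240 s
Audio total: 160 + 448 = 608 kbps = 0.608 Mbps.
Total bitrate: 43.608 Mbps.
File: 43.608 Mbps × 240 s = 10465.9 Mb.
At 35 Mbps: 10465.9 / 35 = 299.0 s ≈ 4.98 minutes.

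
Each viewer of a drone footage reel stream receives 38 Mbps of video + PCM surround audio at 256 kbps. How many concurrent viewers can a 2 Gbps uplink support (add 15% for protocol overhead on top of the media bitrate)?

Audio: 256 kbps = 0.256 Mbps.
Per-viewer media rate: 38.256 Mbps.
On the wire with 15% overhead: 43.994 Mbps.
2 Gbps = 2,000 Mbps; 2,000 / 43.994 = 45.46 → 45 viewers.

45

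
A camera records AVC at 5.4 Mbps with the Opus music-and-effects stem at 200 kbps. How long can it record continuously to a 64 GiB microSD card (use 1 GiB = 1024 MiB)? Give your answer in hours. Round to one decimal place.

Audio: 200 kbps = 0.200 Mbps.
Total bitrate: 5.4 + 0.200 = 5.600 Mbps.
Capacity: 64 GiB = 549,756 Mb.
Recording time: 549,756 / 5.600 = 98,171 s ≈ 27.3 hours.

27.3 hours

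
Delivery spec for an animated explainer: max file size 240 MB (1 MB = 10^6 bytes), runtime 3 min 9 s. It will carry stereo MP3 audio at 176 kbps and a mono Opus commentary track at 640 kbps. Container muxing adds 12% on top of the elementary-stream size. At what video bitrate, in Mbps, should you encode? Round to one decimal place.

Budget: 240 MB = 1920.0 Mb.
Stream payload after overhead: 1920.0 / 1.12 = 1714.3 Mb.
3 min 9 s = 189 s
Total bitrate budget: 1714.3 Mb / 189 s = 9.070 Mbps.
Audio total: 176 + 640 = 816 kbps = 0.816 Mbps.
Video: 9.070 − 0.816 = 8.254 Mbps.

8.3 Mbps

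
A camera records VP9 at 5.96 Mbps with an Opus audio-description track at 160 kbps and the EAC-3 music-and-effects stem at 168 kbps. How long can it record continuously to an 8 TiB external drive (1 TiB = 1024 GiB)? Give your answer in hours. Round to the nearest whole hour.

3109 hours

Audio total: 160 + 168 = 328 kbps = 0.328 Mbps.
Total bitrate: 5.96 + 0.328 = 6.288 Mbps.
Capacity: 8 TiB = 70,368,744 Mb.
Recording time: 70,368,744 / 6.288 = 11,190,958 s ≈ 3,109 hours.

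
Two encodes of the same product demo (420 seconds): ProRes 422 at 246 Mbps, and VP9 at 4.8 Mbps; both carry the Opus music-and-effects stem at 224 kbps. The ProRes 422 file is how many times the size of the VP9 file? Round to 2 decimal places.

Audio: 224 kbps = 0.224 Mbps.
ProRes 422: 246.224 Mbps × 420 s = 103414.1 Mb = 12.927 GB.
VP9: 5.024 Mbps × 420 s = 2110.1 Mb = 0.264 GB.
Ratio: 12.927 / 0.264 = 49.010.

49.01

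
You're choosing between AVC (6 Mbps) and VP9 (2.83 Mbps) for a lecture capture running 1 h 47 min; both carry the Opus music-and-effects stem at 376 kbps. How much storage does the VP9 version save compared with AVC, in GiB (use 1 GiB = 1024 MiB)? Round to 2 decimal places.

2.37 GiB

1 h 47 min = 107 min = 6420 s
Audio: 376 kbps = 0.376 Mbps.
AVC: 6.376 Mbps × 6420 s = 40933.9 Mb = 4.765 GiB.
VP9: 3.206 Mbps × 6420 s = 20582.5 Mb = 2.396 GiB.
Saving: 4.765 − 2.396 = 2.369 GiB.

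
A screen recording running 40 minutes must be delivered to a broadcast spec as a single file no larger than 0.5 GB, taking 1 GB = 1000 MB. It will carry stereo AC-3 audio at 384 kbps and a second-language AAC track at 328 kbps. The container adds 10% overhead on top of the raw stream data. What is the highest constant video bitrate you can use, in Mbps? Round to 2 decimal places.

Budget: 0.5 GB = 4000.0 Mb.
Stream payload after overhead: 4000.0 / 1.10 = 3636.4 Mb.
40 min = 2400 s
Total bitrate budget: 3636.4 Mb / 2400 s = 1.515 Mbps.
Audio total: 384 + 328 = 712 kbps = 0.712 Mbps.
Video: 1.515 − 0.712 = 0.803 Mbps.

0.80 Mbps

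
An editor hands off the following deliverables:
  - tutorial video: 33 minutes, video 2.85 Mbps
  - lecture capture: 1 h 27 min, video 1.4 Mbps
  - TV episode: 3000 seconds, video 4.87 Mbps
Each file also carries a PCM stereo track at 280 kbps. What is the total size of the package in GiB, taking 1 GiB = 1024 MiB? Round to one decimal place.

Audio: 280 kbps = 0.280 Mbps.
tutorial video: 3.130 Mbps × 1980 s = 6197.4 Mb
lecture capture: 1.680 Mbps × 5220 s = 8769.6 Mb
TV episode: 5.150 Mbps × 3000 s = 15450.0 Mb
Total: 30417.0 Mb = 3802.1 MB.
= 3.541 GiB.

3.5 GiB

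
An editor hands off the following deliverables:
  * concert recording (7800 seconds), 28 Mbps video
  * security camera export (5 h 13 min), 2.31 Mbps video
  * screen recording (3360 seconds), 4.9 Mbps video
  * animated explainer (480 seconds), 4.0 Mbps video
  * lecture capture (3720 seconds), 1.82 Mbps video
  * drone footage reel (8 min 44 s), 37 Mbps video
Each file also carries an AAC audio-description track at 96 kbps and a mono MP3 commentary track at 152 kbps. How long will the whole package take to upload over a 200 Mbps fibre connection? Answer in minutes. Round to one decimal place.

26.2 minutes

Audio total: 96 + 152 = 248 kbps = 0.248 Mbps.
concert recording: 28.248 Mbps × 7800 s = 220334.4 Mb
security camera export: 2.558 Mbps × 18780 s = 48039.2 Mb
screen recording: 5.148 Mbps × 3360 s = 17297.3 Mb
animated explainer: 4.248 Mbps × 480 s = 2039.0 Mb
lecture capture: 2.068 Mbps × 3720 s = 7693.0 Mb
drone footage reel: 37.248 Mbps × 524 s = 19518.0 Mb
Total: 314920.9 Mb = 39365.1 MB.
At 200 Mbps: 314920.9 / 200 = 1575 s ≈ 26.2 minutes.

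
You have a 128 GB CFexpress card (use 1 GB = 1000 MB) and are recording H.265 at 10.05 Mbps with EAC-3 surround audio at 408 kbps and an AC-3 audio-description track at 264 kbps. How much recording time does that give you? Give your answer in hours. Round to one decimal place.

26.5 hours

Audio total: 408 + 264 = 672 kbps = 0.672 Mbps.
Total bitrate: 10.05 + 0.672 = 10.722 Mbps.
Capacity: 128 GB = 1,024,000 Mb.
Recording time: 1,024,000 / 10.722 = 95,505 s ≈ 26.5 hours.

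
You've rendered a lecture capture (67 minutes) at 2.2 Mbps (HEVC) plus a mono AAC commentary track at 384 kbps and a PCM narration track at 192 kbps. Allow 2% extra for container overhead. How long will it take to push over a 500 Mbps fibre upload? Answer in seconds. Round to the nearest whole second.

67 min = 4020 s
Audio total: 384 + 192 = 576 kbps = 0.576 Mbps.
Total bitrate: 2.776 Mbps.
File: 2.776 Mbps × 4020 s = 11159.5 Mb.
With 2% container overhead: ×1.02. → 11382.7 Mb.
At 500 Mbps: 11382.7 / 500 = 22.8 s ≈ 22.8 seconds.

23 seconds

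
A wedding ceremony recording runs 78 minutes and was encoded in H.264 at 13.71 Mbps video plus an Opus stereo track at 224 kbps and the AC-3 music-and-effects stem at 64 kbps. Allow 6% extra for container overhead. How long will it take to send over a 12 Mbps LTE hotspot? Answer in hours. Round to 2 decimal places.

78 min = 4680 s
Audio total: 224 + 64 = 288 kbps = 0.288 Mbps.
Total bitrate: 13.998 Mbps.
File: 13.998 Mbps × 4680 s = 65510.6 Mb.
With 6% container overhead: ×1.06. → 69441.3 Mb.
At 12 Mbps: 69441.3 / 12 = 5786.8 s ≈ 1.61 hours.

1.61 hours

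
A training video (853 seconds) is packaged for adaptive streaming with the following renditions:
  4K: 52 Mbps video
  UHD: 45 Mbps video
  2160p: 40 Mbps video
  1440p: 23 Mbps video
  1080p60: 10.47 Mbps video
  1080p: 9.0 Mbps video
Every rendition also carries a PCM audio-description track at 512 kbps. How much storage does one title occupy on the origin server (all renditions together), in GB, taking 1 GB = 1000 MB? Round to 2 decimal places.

19.46 GB

Audio: 512 kbps = 0.512 Mbps.
Sum of rendition bitrates: (52+0.512) + (45+0.512) + (40+0.512) + (23+0.512) + (10.47+0.512) + (9.0+0.512) = 182.542 Mbps.
× 853 s = 155,708 Mb = 19,464 MB = 19.46 GB.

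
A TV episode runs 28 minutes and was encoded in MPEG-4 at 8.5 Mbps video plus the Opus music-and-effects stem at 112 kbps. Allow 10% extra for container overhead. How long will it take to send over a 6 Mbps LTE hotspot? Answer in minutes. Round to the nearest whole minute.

28 min = 1680 s
Audio: 112 kbps = 0.112 Mbps.
Total bitrate: 8.612 Mbps.
File: 8.612 Mbps × 1680 s = 14468.2 Mb.
With 10% container overhead: ×1.10. → 15915.0 Mb.
At 6 Mbps: 15915.0 / 6 = 2652.5 s ≈ 44.2 minutes.

44 minutes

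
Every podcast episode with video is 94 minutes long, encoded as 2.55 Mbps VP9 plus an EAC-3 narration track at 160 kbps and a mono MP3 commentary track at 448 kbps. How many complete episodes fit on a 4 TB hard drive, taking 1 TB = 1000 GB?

94 min = 5640 s
Audio total: 160 + 448 = 608 kbps = 0.608 Mbps.
Total bitrate: 3.158 Mbps.
Per item: 3.158 Mbps × 5640 s = 17,811 Mb = 2,226 MB.
Capacity: 4 TB = 32,000,000 Mb; 1796.63 items → 1796 complete.

1796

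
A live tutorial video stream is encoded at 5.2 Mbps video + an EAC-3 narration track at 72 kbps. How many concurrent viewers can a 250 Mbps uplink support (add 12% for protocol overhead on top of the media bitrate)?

Audio: 72 kbps = 0.072 Mbps.
Per-viewer media rate: 5.272 Mbps.
On the wire with 12% overhead: 5.905 Mbps.
250 Mbps = 250.0 Mbps; 250.0 / 5.905 = 42.34 → 42 viewers.

42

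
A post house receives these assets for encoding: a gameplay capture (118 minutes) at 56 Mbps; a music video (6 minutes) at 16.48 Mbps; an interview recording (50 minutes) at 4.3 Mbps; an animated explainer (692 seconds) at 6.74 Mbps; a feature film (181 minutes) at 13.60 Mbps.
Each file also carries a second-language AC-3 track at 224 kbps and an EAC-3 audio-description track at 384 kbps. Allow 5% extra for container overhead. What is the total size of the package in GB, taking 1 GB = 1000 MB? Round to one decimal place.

76.3 GB

Audio total: 224 + 384 = 608 kbps = 0.608 Mbps.
gameplay capture: 56.608 Mbps × 7080 s × 1.05 = 420823.9 Mb
music video: 17.088 Mbps × 360 s × 1.05 = 6459.3 Mb
interview recording: 4.908 Mbps × 3000 s × 1.05 = 15460.2 Mb
animated explainer: 7.348 Mbps × 692 s × 1.05 = 5339.1 Mb
feature film: 14.208 Mbps × 10860 s × 1.05 = 162013.8 Mb
Total: 610096.2 Mb = 76262.0 MB.
= 76.26 GB.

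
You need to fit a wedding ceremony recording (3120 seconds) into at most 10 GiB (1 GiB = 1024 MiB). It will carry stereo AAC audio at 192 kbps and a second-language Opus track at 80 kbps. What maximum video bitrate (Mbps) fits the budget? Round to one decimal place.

Budget: 10 GiB = 85899.3 Mb.
Total bitrate budget: 85899.3 Mb / 3120 s = 27.532 Mbps.
Audio total: 192 + 80 = 272 kbps = 0.272 Mbps.
Video: 27.532 − 0.272 = 27.260 Mbps.

27.3 Mbps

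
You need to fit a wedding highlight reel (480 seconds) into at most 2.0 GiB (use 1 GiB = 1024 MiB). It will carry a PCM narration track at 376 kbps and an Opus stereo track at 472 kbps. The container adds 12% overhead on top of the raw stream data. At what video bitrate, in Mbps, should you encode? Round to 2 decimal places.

31.11 Mbps

Budget: 2.0 GiB = 17179.9 Mb.
Stream payload after overhead: 17179.9 / 1.12 = 15339.2 Mb.
Total bitrate budget: 15339.2 Mb / 480 s = 31.957 Mbps.
Audio total: 376 + 472 = 848 kbps = 0.848 Mbps.
Video: 31.957 − 0.848 = 31.109 Mbps.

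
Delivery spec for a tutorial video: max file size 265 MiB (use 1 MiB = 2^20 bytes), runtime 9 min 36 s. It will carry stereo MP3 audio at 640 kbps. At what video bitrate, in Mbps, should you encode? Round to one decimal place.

3.2 Mbps

Budget: 265 MiB = 2223.0 Mb.
9 min 36 s = 576 s
Total bitrate budget: 2223.0 Mb / 576 s = 3.859 Mbps.
Audio: 640 kbps = 0.640 Mbps.
Video: 3.859 − 0.640 = 3.219 Mbps.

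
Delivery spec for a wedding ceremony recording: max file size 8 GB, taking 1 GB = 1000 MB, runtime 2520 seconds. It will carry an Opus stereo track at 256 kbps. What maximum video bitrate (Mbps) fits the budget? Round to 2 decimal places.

25.14 Mbps

Budget: 8 GB = 64000.0 Mb.
Total bitrate budget: 64000.0 Mb / 2520 s = 25.397 Mbps.
Audio: 256 kbps = 0.256 Mbps.
Video: 25.397 − 0.256 = 25.141 Mbps.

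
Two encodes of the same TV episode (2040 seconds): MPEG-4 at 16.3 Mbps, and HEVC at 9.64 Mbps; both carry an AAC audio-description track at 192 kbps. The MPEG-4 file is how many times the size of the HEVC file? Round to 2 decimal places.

Audio: 192 kbps = 0.192 Mbps.
MPEG-4: 16.492 Mbps × 2040 s = 33643.7 Mb = 4.205 GB.
HEVC: 9.832 Mbps × 2040 s = 20057.3 Mb = 2.507 GB.
Ratio: 4.205 / 2.507 = 1.677.

1.68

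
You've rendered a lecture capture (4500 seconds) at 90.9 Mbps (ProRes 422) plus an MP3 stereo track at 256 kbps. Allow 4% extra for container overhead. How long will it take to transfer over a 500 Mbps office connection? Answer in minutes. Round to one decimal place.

14.2 minutes

Audio: 256 kbps = 0.256 Mbps.
Total bitrate: 91.156 Mbps.
File: 91.156 Mbps × 4500 s = 410202.0 Mb.
With 4% container overhead: ×1.04. → 426610.1 Mb.
At 500 Mbps: 426610.1 / 500 = 853.2 s ≈ 14.2 minutes.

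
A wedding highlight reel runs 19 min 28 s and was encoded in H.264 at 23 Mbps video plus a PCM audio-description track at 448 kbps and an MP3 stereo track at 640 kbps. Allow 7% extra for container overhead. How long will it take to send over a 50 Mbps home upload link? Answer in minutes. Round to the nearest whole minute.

10 minutes

19 min 28 s = 1168 s
Audio total: 448 + 640 = 1088 kbps = 1.088 Mbps.
Total bitrate: 24.088 Mbps.
File: 24.088 Mbps × 1168 s = 28134.8 Mb.
With 7% container overhead: ×1.07. → 30104.2 Mb.
At 50 Mbps: 30104.2 / 50 = 602.1 s ≈ 10 minutes.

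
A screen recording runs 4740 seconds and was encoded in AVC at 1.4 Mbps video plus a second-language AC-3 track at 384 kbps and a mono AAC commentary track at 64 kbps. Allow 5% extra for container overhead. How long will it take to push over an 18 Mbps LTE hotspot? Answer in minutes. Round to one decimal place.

8.5 minutes

Audio total: 384 + 64 = 448 kbps = 0.448 Mbps.
Total bitrate: 1.848 Mbps.
File: 1.848 Mbps × 4740 s = 8759.5 Mb.
With 5% container overhead: ×1.05. → 9197.5 Mb.
At 18 Mbps: 9197.5 / 18 = 511.0 s ≈ 8.52 minutes.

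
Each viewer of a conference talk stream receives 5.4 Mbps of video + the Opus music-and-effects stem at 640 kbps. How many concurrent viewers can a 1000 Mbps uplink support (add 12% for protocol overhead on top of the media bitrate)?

Audio: 640 kbps = 0.640 Mbps.
Per-viewer media rate: 6.040 Mbps.
On the wire with 12% overhead: 6.765 Mbps.
1000 Mbps = 1,000 Mbps; 1,000 / 6.765 = 147.82 → 147 viewers.

147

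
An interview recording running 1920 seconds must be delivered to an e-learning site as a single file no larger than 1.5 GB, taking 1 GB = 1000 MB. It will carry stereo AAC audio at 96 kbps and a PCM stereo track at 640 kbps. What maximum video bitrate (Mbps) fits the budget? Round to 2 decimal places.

Budget: 1.5 GB = 12000.0 Mb.
Total bitrate budget: 12000.0 Mb / 1920 s = 6.250 Mbps.
Audio total: 96 + 640 = 736 kbps = 0.736 Mbps.
Video: 6.250 − 0.736 = 5.514 Mbps.

5.51 Mbps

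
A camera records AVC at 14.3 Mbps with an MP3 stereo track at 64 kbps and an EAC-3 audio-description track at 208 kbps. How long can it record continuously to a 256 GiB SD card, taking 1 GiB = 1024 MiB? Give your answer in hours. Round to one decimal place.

Audio total: 64 + 208 = 272 kbps = 0.272 Mbps.
Total bitrate: 14.3 + 0.272 = 14.572 Mbps.
Capacity: 256 GiB = 2,199,023 Mb.
Recording time: 2,199,023 / 14.572 = 150,907 s ≈ 41.9 hours.

41.9 hours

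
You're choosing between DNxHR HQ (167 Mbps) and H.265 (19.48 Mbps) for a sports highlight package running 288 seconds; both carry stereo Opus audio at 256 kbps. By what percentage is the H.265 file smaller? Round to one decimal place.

Audio: 256 kbps = 0.256 Mbps.
DNxHR HQ: 167.256 Mbps × 288 s = 48169.7 Mb = 5.608 GiB.
H.265: 19.736 Mbps × 288 s = 5684.0 Mb = 0.662 GiB.
Reduction: (1 − 0.662/5.608) × 100 = 88.20%.

88.2%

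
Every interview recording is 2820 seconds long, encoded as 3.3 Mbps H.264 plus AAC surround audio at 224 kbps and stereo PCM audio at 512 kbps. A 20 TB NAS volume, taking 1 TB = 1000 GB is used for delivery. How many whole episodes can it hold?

Audio total: 224 + 512 = 736 kbps = 0.736 Mbps.
Total bitrate: 4.036 Mbps.
Per item: 4.036 Mbps × 2820 s = 11,382 Mb = 1,423 MB.
Capacity: 20 TB = 160,000,000 Mb; 14057.88 items → 14057 complete.

14057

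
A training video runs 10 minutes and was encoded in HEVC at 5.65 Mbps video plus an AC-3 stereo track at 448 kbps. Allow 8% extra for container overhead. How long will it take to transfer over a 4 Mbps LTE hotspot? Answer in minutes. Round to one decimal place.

10 min = 600 s
Audio: 448 kbps = 0.448 Mbps.
Total bitrate: 6.098 Mbps.
File: 6.098 Mbps × 600 s = 3658.8 Mb.
With 8% container overhead: ×1.08. → 3951.5 Mb.
At 4 Mbps: 3951.5 / 4 = 987.9 s ≈ 16.5 minutes.

16.5 minutes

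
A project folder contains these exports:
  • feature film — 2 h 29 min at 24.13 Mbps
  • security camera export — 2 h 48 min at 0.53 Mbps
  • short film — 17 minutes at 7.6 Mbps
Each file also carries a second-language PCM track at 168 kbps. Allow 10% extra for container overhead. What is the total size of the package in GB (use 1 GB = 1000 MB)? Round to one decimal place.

31.9 GB

Audio: 168 kbps = 0.168 Mbps.
feature film: 24.298 Mbps × 8940 s × 1.10 = 238946.5 Mb
security camera export: 0.698 Mbps × 10080 s × 1.10 = 7739.4 Mb
short film: 7.768 Mbps × 1020 s × 1.10 = 8715.7 Mb
Total: 255401.7 Mb = 31925.2 MB.
= 31.93 GB.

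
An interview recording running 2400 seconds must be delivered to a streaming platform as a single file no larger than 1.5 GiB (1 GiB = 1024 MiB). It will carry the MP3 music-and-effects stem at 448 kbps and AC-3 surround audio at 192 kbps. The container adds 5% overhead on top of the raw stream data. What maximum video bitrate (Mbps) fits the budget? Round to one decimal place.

4.5 Mbps

Budget: 1.5 GiB = 12884.9 Mb.
Stream payload after overhead: 12884.9 / 1.05 = 12271.3 Mb.
Total bitrate budget: 12271.3 Mb / 2400 s = 5.113 Mbps.
Audio total: 448 + 192 = 640 kbps = 0.640 Mbps.
Video: 5.113 − 0.640 = 4.473 Mbps.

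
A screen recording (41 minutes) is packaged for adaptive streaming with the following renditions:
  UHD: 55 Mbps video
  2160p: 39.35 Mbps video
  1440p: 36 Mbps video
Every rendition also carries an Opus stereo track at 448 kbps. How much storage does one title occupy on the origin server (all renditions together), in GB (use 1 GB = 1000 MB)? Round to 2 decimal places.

40.50 GB

41 min = 2460 s
Audio: 448 kbps = 0.448 Mbps.
Sum of rendition bitrates: (55+0.448) + (39.35+0.448) + (36+0.448) = 131.694 Mbps.
× 2460 s = 323,967 Mb = 40,496 MB = 40.50 GB.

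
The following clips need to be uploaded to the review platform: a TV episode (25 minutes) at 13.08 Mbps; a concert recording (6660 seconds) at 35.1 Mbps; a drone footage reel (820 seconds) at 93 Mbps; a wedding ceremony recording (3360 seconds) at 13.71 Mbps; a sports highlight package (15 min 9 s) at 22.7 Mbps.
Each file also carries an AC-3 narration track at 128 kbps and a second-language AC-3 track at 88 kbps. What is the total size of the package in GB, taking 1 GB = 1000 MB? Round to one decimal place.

49.9 GB

Audio total: 128 + 88 = 216 kbps = 0.216 Mbps.
TV episode: 13.296 Mbps × 1500 s = 19944.0 Mb
concert recording: 35.316 Mbps × 6660 s = 235204.6 Mb
drone footage reel: 93.216 Mbps × 820 s = 76437.1 Mb
wedding ceremony recording: 13.926 Mbps × 3360 s = 46791.4 Mb
sports highlight package: 22.916 Mbps × 909 s = 20830.6 Mb
Total: 399207.7 Mb = 49901.0 MB.
= 49.90 GB.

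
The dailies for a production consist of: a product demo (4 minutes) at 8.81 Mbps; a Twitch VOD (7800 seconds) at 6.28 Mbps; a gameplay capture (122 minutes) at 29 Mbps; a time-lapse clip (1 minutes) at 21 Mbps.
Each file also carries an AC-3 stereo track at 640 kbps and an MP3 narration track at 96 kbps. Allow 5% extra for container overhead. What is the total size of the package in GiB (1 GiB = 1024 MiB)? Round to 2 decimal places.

33.74 GiB

Audio total: 640 + 96 = 736 kbps = 0.736 Mbps.
product demo: 9.546 Mbps × 240 s × 1.05 = 2405.6 Mb
Twitch VOD: 7.016 Mbps × 7800 s × 1.05 = 57461.0 Mb
gameplay capture: 29.736 Mbps × 7320 s × 1.05 = 228550.9 Mb
time-lapse clip: 21.736 Mbps × 60 s × 1.05 = 1369.4 Mb
Total: 289786.9 Mb = 36223.4 MB.
= 33.74 GiB.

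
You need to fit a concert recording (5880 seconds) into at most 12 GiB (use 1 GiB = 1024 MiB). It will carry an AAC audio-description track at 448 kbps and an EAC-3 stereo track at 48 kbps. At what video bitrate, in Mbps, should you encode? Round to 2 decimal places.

17.03 Mbps

Budget: 12 GiB = 103079.2 Mb.
Total bitrate budget: 103079.2 Mb / 5880 s = 17.530 Mbps.
Audio total: 448 + 48 = 496 kbps = 0.496 Mbps.
Video: 17.530 − 0.496 = 17.034 Mbps.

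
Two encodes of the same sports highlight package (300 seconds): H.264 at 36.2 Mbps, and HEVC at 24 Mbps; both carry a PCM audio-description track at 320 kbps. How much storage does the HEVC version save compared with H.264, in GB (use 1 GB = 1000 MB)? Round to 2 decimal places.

0.46 GB

Audio: 320 kbps = 0.320 Mbps.
H.264: 36.520 Mbps × 300 s = 10956.0 Mb = 1.369 GB.
HEVC: 24.320 Mbps × 300 s = 7296.0 Mb = 0.912 GB.
Saving: 1.369 − 0.912 = 0.458 GB.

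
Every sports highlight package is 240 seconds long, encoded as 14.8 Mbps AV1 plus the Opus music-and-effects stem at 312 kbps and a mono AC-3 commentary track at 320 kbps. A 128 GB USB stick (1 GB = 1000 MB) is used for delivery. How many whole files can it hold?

276

Audio total: 312 + 320 = 632 kbps = 0.632 Mbps.
Total bitrate: 15.432 Mbps.
Per item: 15.432 Mbps × 240 s = 3,704 Mb = 463.0 MB.
Capacity: 128 GB = 1,024,000 Mb; 276.48 items → 276 complete.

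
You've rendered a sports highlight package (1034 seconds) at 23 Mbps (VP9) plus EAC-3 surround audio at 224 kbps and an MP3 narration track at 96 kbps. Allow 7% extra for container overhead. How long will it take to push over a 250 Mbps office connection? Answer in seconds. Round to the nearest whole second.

103 seconds

Audio total: 224 + 96 = 320 kbps = 0.320 Mbps.
Total bitrate: 23.320 Mbps.
File: 23.320 Mbps × 1034 s = 24112.9 Mb.
With 7% container overhead: ×1.07. → 25800.8 Mb.
At 250 Mbps: 25800.8 / 250 = 103.2 s ≈ 103 seconds.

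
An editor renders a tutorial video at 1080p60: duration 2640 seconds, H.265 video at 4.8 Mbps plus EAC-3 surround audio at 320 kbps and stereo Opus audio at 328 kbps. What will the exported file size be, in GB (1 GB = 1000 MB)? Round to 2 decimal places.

1.80 GB

Audio total: 320 + 328 = 648 kbps = 0.648 Mbps.
Total bitrate: 4.8 + 0.648 = 5.448 Mbps.
Stream data: 5.448 Mbps × 2640 s = 14382.7 Mb.
14,383 Mb ÷ 8 = 1,798 MB → 1.798 GB.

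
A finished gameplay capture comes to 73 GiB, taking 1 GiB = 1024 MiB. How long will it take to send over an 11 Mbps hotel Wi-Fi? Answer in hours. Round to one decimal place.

15.8 hours

File: 73 GiB = 627065.2 Mb.
At 11 Mbps: 627065.2 / 11 = 57005.9 s ≈ 15.8 hours.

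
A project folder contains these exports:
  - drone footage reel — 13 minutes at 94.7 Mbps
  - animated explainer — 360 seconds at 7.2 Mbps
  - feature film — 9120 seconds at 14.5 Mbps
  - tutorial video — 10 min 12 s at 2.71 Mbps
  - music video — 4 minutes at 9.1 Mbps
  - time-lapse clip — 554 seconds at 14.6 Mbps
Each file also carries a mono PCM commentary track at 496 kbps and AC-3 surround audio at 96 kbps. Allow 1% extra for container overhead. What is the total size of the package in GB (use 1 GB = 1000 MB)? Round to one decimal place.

28.7 GB

Audio total: 496 + 96 = 592 kbps = 0.592 Mbps.
drone footage reel: 95.292 Mbps × 780 s × 1.01 = 75071.0 Mb
animated explainer: 7.792 Mbps × 360 s × 1.01 = 2833.2 Mb
feature film: 15.092 Mbps × 9120 s × 1.01 = 139015.4 Mb
tutorial video: 3.302 Mbps × 612 s × 1.01 = 2041.0 Mb
music video: 9.692 Mbps × 240 s × 1.01 = 2349.3 Mb
time-lapse clip: 15.192 Mbps × 554 s × 1.01 = 8500.5 Mb
Total: 229810.5 Mb = 28726.3 MB.
= 28.73 GB.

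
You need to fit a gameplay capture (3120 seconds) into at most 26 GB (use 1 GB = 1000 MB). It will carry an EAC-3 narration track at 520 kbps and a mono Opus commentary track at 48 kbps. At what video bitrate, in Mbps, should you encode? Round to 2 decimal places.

66.10 Mbps

Budget: 26 GB = 208000.0 Mb.
Total bitrate budget: 208000.0 Mb / 3120 s = 66.667 Mbps.
Audio total: 520 + 48 = 568 kbps = 0.568 Mbps.
Video: 66.667 − 0.568 = 66.099 Mbps.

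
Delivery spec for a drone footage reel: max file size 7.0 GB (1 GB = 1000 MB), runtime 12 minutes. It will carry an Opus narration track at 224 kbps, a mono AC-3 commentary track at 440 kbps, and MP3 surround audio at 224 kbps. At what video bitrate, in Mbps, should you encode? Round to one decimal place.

Budget: 7.0 GB = 56000.0 Mb.
12 min = 720 s
Total bitrate budget: 56000.0 Mb / 720 s = 77.778 Mbps.
Audio total: 224 + 440 + 224 = 888 kbps = 0.888 Mbps.
Video: 77.778 − 0.888 = 76.890 Mbps.

76.9 Mbps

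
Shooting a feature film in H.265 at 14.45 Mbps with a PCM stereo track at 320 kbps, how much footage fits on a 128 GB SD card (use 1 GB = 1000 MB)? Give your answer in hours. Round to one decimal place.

19.3 hours

Audio: 320 kbps = 0.320 Mbps.
Total bitrate: 14.45 + 0.320 = 14.770 Mbps.
Capacity: 128 GB = 1,024,000 Mb.
Recording time: 1,024,000 / 14.770 = 69,330 s ≈ 19.3 hours.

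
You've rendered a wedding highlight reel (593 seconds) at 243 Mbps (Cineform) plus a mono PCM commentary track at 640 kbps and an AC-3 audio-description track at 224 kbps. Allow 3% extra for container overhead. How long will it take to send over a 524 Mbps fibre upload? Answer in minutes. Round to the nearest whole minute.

Audio total: 640 + 224 = 864 kbps = 0.864 Mbps.
Total bitrate: 243.864 Mbps.
File: 243.864 Mbps × 593 s = 144611.4 Mb.
With 3% container overhead: ×1.03. → 148949.7 Mb.
At 524 Mbps: 148949.7 / 524 = 284.3 s ≈ 4.74 minutes.

5 minutes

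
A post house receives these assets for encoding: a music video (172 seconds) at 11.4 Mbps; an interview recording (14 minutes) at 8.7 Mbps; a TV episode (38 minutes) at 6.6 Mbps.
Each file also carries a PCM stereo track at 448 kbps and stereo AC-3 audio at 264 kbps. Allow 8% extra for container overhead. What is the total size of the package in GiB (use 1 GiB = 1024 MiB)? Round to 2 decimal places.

3.35 GiB

Audio total: 448 + 264 = 712 kbps = 0.712 Mbps.
music video: 12.112 Mbps × 172 s × 1.08 = 2249.9 Mb
interview recording: 9.412 Mbps × 840 s × 1.08 = 8538.6 Mb
TV episode: 7.312 Mbps × 2280 s × 1.08 = 18005.1 Mb
Total: 28793.6 Mb = 3599.2 MB.
= 3.352 GiB.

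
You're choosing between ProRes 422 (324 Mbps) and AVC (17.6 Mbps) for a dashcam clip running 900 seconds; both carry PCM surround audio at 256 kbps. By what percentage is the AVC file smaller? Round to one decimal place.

94.5%

Audio: 256 kbps = 0.256 Mbps.
ProRes 422: 324.256 Mbps × 900 s = 291830.4 Mb = 36.479 GB.
AVC: 17.856 Mbps × 900 s = 16070.4 Mb = 2.009 GB.
Reduction: (1 − 2.009/36.479) × 100 = 94.49%.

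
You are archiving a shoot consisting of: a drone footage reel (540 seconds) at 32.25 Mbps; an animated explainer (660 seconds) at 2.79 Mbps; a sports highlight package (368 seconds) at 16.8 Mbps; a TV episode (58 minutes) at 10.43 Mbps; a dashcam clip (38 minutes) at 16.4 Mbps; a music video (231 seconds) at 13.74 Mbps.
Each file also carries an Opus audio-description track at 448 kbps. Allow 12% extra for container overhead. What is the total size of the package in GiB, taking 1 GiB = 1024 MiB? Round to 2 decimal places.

Audio: 448 kbps = 0.448 Mbps.
drone footage reel: 32.698 Mbps × 540 s × 1.12 = 19775.8 Mb
animated explainer: 3.238 Mbps × 660 s × 1.12 = 2393.5 Mb
sports highlight package: 17.248 Mbps × 368 s × 1.12 = 7108.9 Mb
TV episode: 10.878 Mbps × 3480 s × 1.12 = 42398.1 Mb
dashcam clip: 16.848 Mbps × 2280 s × 1.12 = 43023.1 Mb
music video: 14.188 Mbps × 231 s × 1.12 = 3670.7 Mb
Total: 118370.1 Mb = 14796.3 MB.
= 13.78 GiB.

13.78 GiB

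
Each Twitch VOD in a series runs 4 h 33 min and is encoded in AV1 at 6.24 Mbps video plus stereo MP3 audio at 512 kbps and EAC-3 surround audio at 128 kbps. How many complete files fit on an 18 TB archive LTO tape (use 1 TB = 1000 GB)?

4 h 33 min = 273 min = 16380 s
Audio total: 512 + 128 = 640 kbps = 0.640 Mbps.
Total bitrate: 6.880 Mbps.
Per item: 6.880 Mbps × 16380 s = 112,694 Mb = 14,087 MB.
Capacity: 18 TB = 144,000,000 Mb; 1277.79 items → 1277 complete.

1277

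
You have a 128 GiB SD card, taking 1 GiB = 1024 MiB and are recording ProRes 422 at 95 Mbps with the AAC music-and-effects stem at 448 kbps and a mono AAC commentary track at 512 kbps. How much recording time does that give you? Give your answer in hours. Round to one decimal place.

Audio total: 448 + 512 = 960 kbps = 0.960 Mbps.
Total bitrate: 95 + 0.960 = 95.960 Mbps.
Capacity: 128 GiB = 1,099,512 Mb.
Recording time: 1,099,512 / 95.960 = 11,458 s ≈ 3.18 hours.

3.2 hours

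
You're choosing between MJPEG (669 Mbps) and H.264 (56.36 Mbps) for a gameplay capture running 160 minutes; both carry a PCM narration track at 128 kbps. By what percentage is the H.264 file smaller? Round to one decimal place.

160 min = 9600 s
Audio: 128 kbps = 0.128 Mbps.
MJPEG: 669.128 Mbps × 9600 s = 6423628.8 Mb = 802.954 GB.
H.264: 56.488 Mbps × 9600 s = 542284.8 Mb = 67.786 GB.
Reduction: (1 − 67.786/802.954) × 100 = 91.56%.

91.6%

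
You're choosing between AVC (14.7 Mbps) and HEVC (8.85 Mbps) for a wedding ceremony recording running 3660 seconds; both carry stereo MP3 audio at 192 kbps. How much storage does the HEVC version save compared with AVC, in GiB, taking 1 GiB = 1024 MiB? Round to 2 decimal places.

Audio: 192 kbps = 0.192 Mbps.
AVC: 14.892 Mbps × 3660 s = 54504.7 Mb = 6.345 GiB.
HEVC: 9.042 Mbps × 3660 s = 33093.7 Mb = 3.853 GiB.
Saving: 6.345 − 3.853 = 2.493 GiB.

2.49 GiB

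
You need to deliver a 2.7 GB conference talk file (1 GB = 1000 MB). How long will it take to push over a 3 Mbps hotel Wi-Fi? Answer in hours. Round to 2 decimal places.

File: 2.7 GB = 21600.0 Mb.
At 3 Mbps: 21600.0 / 3 = 7200.0 s ≈ 2 hours.

2.00 hours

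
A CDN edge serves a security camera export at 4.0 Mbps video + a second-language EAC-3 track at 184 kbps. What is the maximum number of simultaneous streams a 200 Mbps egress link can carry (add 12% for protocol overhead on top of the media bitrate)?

Audio: 184 kbps = 0.184 Mbps.
Per-viewer media rate: 4.184 Mbps.
On the wire with 12% overhead: 4.686 Mbps.
200 Mbps = 200.0 Mbps; 200.0 / 4.686 = 42.68 → 42 viewers.

42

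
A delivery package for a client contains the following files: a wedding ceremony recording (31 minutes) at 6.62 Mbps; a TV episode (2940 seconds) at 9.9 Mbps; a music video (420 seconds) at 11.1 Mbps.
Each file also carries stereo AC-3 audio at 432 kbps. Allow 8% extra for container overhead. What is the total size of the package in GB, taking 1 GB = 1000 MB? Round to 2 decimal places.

Audio: 432 kbps = 0.432 Mbps.
wedding ceremony recording: 7.052 Mbps × 1860 s × 1.08 = 14166.1 Mb
TV episode: 10.332 Mbps × 2940 s × 1.08 = 32806.2 Mb
music video: 11.532 Mbps × 420 s × 1.08 = 5230.9 Mb
Total: 52203.1 Mb = 6525.4 MB.
= 6.525 GB.

6.53 GB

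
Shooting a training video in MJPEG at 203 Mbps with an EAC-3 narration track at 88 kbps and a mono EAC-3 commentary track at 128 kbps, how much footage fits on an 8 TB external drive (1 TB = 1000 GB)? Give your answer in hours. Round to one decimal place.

87.5 hours

Audio total: 88 + 128 = 216 kbps = 0.216 Mbps.
Total bitrate: 203 + 0.216 = 203.216 Mbps.
Capacity: 8 TB = 64,000,000 Mb.
Recording time: 64,000,000 / 203.216 = 314,936 s ≈ 87.5 hours.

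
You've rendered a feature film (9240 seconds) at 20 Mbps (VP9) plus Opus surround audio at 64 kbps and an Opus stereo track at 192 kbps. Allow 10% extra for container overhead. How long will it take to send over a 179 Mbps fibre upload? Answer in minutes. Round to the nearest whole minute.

19 minutes

Audio total: 64 + 192 = 256 kbps = 0.256 Mbps.
Total bitrate: 20.256 Mbps.
File: 20.256 Mbps × 9240 s = 187165.4 Mb.
With 10% container overhead: ×1.10. → 205882.0 Mb.
At 179 Mbps: 205882.0 / 179 = 1150.2 s ≈ 19.2 minutes.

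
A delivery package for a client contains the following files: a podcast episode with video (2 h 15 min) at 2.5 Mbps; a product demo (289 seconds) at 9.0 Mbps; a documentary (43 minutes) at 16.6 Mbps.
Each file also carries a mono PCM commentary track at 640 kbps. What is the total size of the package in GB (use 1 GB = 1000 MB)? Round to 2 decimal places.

9.09 GB

Audio: 640 kbps = 0.640 Mbps.
podcast episode with video: 3.140 Mbps × 8100 s = 25434.0 Mb
product demo: 9.640 Mbps × 289 s = 2786.0 Mb
documentary: 17.240 Mbps × 2580 s = 44479.2 Mb
Total: 72699.2 Mb = 9087.4 MB.
= 9.087 GB.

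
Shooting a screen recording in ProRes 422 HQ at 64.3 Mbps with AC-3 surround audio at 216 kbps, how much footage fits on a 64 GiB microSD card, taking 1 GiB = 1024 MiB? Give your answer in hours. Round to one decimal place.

2.4 hours

Audio: 216 kbps = 0.216 Mbps.
Total bitrate: 64.3 + 0.216 = 64.516 Mbps.
Capacity: 64 GiB = 549,756 Mb.
Recording time: 549,756 / 64.516 = 8,521 s ≈ 2.37 hours.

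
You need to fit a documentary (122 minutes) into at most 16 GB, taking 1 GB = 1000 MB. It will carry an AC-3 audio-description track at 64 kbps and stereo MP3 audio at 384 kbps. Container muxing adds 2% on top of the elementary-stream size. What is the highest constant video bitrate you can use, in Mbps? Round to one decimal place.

16.7 Mbps

Budget: 16 GB = 128000.0 Mb.
Stream payload after overhead: 128000.0 / 1.02 = 125490.2 Mb.
122 min = 7320 s
Total bitrate budget: 125490.2 Mb / 7320 s = 17.143 Mbps.
Audio total: 64 + 384 = 448 kbps = 0.448 Mbps.
Video: 17.143 − 0.448 = 16.695 Mbps.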